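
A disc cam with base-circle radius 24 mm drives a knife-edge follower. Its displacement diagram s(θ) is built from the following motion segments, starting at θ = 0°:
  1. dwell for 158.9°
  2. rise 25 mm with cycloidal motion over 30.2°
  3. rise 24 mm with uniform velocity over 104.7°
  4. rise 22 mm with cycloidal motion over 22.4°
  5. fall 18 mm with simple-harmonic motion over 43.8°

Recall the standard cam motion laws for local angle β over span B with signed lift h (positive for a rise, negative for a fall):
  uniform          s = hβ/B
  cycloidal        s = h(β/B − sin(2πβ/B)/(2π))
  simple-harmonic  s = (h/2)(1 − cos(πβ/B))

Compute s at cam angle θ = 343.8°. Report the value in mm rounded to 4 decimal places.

seg 1 [0°–158.9°] dwell: s stays 0.0000
seg 2 [158.9°–189.1°] cycloidal, h=25: full span → s += 25 → s = 25.0000
seg 3 [189.1°–293.8°] uniform, h=24: full span → s += 24 → s = 49.0000
seg 4 [293.8°–316.2°] cycloidal, h=22: full span → s += 22 → s = 71.0000
seg 5 [316.2°–360°] simple-harmonic, h=-18: θ=343.8° here. β=27.6, B=43.8. -18/2·(1 − cos(π·0.6301)) = -12.5779 → s = 58.4221

58.4221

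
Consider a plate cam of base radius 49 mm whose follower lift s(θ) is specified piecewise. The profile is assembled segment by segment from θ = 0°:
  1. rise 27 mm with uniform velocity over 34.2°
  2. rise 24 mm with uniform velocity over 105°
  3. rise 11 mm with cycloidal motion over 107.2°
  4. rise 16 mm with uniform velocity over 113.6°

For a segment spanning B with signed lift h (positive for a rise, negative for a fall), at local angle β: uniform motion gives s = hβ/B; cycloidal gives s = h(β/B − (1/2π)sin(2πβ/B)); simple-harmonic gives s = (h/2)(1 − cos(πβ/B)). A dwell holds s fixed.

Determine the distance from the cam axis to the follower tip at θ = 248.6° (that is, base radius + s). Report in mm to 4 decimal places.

seg 1 [0°–34.2°] uniform, h=27: full span → s += 27 → s = 27.0000
seg 2 [34.2°–139.2°] uniform, h=24: full span → s += 24 → s = 51.0000
seg 3 [139.2°–246.4°] cycloidal, h=11: full span → s += 11 → s = 62.0000
seg 4 [246.4°–360°] uniform, h=16: θ=248.6° here. β=2.2, B=113.6. 16·2.2/113.6 = 0.3099 → s = 62.3099
radial distance = base radius + s = 49 + 62.3099 = 111.3099

111.3099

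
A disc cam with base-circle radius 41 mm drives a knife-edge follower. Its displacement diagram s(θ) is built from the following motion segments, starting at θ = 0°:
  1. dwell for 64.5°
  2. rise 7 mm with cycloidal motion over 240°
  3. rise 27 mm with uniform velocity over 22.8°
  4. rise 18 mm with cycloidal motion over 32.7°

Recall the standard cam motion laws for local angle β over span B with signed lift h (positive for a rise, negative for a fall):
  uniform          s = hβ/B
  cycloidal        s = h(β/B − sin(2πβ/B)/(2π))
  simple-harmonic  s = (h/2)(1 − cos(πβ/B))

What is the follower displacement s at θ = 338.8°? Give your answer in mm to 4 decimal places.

seg 1 [0°–64.5°] dwell: s stays 0.0000
seg 2 [64.5°–304.5°] cycloidal, h=7: full span → s += 7 → s = 7.0000
seg 3 [304.5°–327.3°] uniform, h=27: full span → s += 27 → s = 34.0000
seg 4 [327.3°–360°] cycloidal, h=18: θ=338.8° here. β=11.5, B=32.7. 18·(0.3517 − sin(2π·0.3517)/(2π)) = 4.0305 → s = 38.0305

38.0305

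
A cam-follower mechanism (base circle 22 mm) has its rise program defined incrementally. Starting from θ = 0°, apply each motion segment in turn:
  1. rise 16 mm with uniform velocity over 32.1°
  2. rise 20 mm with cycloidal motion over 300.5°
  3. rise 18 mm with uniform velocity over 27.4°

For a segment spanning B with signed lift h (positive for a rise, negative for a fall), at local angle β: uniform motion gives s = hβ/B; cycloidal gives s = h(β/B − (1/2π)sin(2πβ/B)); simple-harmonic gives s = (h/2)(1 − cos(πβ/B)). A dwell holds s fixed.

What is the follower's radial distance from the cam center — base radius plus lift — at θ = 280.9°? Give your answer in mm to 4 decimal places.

seg 1 [0°–32.1°] uniform, h=16: full span → s += 16 → s = 16.0000
seg 2 [32.1°–332.6°] cycloidal, h=20: θ=280.9° here. β=248.8, B=300.5. 20·(0.8280 − sin(2π·0.8280)/(2π)) = 19.3679 → s = 35.3679
radial distance = base radius + s = 22 + 35.3679 = 57.3679

57.3679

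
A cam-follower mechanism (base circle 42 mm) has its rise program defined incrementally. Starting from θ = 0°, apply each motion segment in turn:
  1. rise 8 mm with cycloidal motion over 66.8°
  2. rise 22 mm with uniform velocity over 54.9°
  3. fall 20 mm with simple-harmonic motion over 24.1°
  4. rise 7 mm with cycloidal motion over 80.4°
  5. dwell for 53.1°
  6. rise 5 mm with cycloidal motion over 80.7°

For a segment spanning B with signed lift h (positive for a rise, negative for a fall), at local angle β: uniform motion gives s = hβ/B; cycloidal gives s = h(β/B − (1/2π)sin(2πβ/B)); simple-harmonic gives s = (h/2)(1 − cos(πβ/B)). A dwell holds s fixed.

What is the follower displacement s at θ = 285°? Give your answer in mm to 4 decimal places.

seg 1 [0°–66.8°] cycloidal, h=8: full span → s += 8 → s = 8.0000
seg 2 [66.8°–121.7°] uniform, h=22: full span → s += 22 → s = 30.0000
seg 3 [121.7°–145.8°] simple-harmonic, h=-20: full span → s += -20 → s = 10.0000
seg 4 [145.8°–226.2°] cycloidal, h=7: full span → s += 7 → s = 17.0000
seg 5 [226.2°–279.3°] dwell: s stays 17.0000
seg 6 [279.3°–360°] cycloidal, h=5: θ=285° here. β=5.7, B=80.7. 5·(0.0706 − sin(2π·0.0706)/(2π)) = 0.0115 → s = 17.0115

17.0115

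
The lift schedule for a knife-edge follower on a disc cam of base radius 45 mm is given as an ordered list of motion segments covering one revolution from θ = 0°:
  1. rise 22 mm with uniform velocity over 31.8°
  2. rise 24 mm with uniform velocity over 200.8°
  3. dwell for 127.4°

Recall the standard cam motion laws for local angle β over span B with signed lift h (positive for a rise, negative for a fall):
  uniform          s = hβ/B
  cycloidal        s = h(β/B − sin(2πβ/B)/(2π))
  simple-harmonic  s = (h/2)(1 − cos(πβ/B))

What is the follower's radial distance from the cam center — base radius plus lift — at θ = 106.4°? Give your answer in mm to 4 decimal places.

seg 1 [0°–31.8°] uniform, h=22: full span → s += 22 → s = 22.0000
seg 2 [31.8°–232.6°] uniform, h=24: θ=106.4° here. β=74.6, B=200.8. 24·74.6/200.8 = 8.9163 → s = 30.9163
radial distance = base radius + s = 45 + 30.9163 = 75.9163

75.9163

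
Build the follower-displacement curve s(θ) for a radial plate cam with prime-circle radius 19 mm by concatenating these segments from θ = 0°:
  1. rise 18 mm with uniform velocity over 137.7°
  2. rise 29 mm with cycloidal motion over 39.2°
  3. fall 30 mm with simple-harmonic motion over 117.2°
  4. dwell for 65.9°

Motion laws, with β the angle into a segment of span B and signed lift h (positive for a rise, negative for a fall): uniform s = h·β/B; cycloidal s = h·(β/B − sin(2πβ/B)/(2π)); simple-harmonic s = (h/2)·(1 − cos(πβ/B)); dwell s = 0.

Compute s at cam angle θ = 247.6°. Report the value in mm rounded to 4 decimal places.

seg 1 [0°–137.7°] uniform, h=18: full span → s += 18 → s = 18.0000
seg 2 [137.7°–176.9°] cycloidal, h=29: full span → s += 29 → s = 47.0000
seg 3 [176.9°–294.1°] simple-harmonic, h=-30: θ=247.6° here. β=70.7, B=117.2. -30/2·(1 − cos(π·0.6032)) = -19.7803 → s = 27.2197

27.2197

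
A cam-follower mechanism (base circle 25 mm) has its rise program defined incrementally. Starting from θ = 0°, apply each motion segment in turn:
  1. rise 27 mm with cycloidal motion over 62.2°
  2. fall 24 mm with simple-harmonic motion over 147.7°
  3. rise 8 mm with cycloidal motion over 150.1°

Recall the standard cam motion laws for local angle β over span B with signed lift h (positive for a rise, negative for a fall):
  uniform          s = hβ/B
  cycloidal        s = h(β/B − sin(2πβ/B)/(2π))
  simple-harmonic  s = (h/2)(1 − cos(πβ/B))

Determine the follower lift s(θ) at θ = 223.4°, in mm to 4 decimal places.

seg 1 [0°–62.2°] cycloidal, h=27: full span → s += 27 → s = 27.0000
seg 2 [62.2°–209.9°] simple-harmonic, h=-24: full span → s += -24 → s = 3.0000
seg 3 [209.9°–360°] cycloidal, h=8: θ=223.4° here. β=13.5, B=150.1. 8·(0.0899 − sin(2π·0.0899)/(2π)) = 0.0377 → s = 3.0377

3.0377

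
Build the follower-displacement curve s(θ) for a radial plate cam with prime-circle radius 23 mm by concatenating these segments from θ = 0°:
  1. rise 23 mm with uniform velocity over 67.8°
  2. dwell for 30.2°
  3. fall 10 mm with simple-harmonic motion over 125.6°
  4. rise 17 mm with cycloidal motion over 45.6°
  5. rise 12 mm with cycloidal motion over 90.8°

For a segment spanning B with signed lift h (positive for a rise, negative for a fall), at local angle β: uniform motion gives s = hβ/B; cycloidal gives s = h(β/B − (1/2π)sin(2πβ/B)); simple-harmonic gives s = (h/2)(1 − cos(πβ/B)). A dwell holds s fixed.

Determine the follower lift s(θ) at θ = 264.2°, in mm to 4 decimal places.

seg 1 [0°–67.8°] uniform, h=23: full span → s += 23 → s = 23.0000
seg 2 [67.8°–98°] dwell: s stays 23.0000
seg 3 [98°–223.6°] simple-harmonic, h=-10: full span → s += -10 → s = 13.0000
seg 4 [223.6°–269.2°] cycloidal, h=17: θ=264.2° here. β=40.6, B=45.6. 17·(0.8904 − sin(2π·0.8904)/(2π)) = 16.8560 → s = 29.8560

29.8560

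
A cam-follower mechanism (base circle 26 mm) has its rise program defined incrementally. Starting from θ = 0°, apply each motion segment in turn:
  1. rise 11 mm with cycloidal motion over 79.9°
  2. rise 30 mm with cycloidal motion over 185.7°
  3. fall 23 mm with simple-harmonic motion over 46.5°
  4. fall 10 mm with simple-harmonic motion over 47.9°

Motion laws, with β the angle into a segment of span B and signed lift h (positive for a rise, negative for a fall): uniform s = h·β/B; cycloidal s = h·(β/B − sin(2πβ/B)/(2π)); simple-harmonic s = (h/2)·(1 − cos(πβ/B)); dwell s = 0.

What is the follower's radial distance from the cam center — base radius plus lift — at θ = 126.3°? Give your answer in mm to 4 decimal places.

seg 1 [0°–79.9°] cycloidal, h=11: full span → s += 11 → s = 11.0000
seg 2 [79.9°–265.6°] cycloidal, h=30: θ=126.3° here. β=46.4, B=185.7. 30·(0.2499 − sin(2π·0.2499)/(2π)) = 2.7213 → s = 13.7213
radial distance = base radius + s = 26 + 13.7213 = 39.7213

39.7213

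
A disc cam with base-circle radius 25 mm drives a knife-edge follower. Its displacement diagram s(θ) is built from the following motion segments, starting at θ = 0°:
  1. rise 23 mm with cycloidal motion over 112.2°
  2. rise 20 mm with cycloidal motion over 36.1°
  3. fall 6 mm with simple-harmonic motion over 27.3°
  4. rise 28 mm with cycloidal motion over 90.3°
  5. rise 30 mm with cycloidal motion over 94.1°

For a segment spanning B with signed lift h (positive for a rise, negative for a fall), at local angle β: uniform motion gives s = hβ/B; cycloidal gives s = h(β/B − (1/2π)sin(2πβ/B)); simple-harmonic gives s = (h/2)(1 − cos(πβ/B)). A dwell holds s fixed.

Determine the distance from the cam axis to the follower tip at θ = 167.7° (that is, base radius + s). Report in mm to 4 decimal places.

seg 1 [0°–112.2°] cycloidal, h=23: full span → s += 23 → s = 23.0000
seg 2 [112.2°–148.3°] cycloidal, h=20: full span → s += 20 → s = 43.0000
seg 3 [148.3°–175.6°] simple-harmonic, h=-6: θ=167.7° here. β=19.4, B=27.3. -6/2·(1 − cos(π·0.7106)) = -4.8434 → s = 38.1566
radial distance = base radius + s = 25 + 38.1566 = 63.1566

63.1566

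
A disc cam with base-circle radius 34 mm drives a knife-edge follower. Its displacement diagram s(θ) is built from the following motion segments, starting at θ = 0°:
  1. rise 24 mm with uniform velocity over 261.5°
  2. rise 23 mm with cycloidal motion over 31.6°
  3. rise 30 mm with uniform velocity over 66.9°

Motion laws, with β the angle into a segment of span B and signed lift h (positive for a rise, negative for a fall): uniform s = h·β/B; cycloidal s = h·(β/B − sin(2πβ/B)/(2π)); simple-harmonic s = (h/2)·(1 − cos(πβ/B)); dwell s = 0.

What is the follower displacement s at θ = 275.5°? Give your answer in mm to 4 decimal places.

seg 1 [0°–261.5°] uniform, h=24: full span → s += 24 → s = 24.0000
seg 2 [261.5°–293.1°] cycloidal, h=23: θ=275.5° here. β=14, B=31.6. 23·(0.4430 − sin(2π·0.4430)/(2π)) = 8.9075 → s = 32.9075

32.9075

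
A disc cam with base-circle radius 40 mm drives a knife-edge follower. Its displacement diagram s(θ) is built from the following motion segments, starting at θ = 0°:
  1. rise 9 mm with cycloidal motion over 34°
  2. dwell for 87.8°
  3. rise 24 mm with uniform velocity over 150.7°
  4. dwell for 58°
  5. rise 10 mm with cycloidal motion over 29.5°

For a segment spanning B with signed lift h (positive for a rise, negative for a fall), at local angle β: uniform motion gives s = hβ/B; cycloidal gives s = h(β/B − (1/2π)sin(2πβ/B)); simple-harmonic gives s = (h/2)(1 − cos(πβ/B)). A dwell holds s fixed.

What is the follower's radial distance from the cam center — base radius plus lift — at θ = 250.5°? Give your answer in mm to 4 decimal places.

seg 1 [0°–34°] cycloidal, h=9: full span → s += 9 → s = 9.0000
seg 2 [34°–121.8°] dwell: s stays 9.0000
seg 3 [121.8°–272.5°] uniform, h=24: θ=250.5° here. β=128.7, B=150.7. 24·128.7/150.7 = 20.4964 → s = 29.4964
radial distance = base radius + s = 40 + 29.4964 = 69.4964

69.4964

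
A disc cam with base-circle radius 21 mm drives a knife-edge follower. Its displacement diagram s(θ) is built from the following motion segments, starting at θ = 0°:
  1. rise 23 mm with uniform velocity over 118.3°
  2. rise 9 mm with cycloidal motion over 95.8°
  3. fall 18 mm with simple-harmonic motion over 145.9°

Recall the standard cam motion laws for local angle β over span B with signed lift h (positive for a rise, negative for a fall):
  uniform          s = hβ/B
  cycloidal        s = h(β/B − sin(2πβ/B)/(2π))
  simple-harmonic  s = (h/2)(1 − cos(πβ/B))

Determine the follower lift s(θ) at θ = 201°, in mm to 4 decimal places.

seg 1 [0°–118.3°] uniform, h=23: full span → s += 23 → s = 23.0000
seg 2 [118.3°–214.1°] cycloidal, h=9: θ=201° here. β=82.7, B=95.8. 9·(0.8633 − sin(2π·0.8633)/(2π)) = 8.8541 → s = 31.8541

31.8541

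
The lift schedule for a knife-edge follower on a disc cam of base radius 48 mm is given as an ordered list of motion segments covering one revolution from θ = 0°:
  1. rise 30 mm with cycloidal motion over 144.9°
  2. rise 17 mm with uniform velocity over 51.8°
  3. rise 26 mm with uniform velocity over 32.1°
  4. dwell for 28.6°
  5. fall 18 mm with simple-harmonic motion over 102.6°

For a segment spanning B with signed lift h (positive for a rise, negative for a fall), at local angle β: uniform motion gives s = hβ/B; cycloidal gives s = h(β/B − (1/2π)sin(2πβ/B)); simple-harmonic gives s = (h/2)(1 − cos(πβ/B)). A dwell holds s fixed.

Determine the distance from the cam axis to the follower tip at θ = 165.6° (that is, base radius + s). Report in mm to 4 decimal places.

seg 1 [0°–144.9°] cycloidal, h=30: full span → s += 30 → s = 30.0000
seg 2 [144.9°–196.7°] uniform, h=17: θ=165.6° here. β=20.7, B=51.8. 17·20.7/51.8 = 6.7934 → s = 36.7934
radial distance = base radius + s = 48 + 36.7934 = 84.7934

84.7934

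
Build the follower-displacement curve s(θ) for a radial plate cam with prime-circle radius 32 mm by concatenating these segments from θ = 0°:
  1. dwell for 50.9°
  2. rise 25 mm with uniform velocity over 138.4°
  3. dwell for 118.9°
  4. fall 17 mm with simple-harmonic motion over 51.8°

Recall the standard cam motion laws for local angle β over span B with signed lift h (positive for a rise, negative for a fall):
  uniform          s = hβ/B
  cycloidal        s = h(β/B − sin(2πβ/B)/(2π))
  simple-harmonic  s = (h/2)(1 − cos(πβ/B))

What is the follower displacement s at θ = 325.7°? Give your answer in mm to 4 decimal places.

seg 1 [0°–50.9°] dwell: s stays 0.0000
seg 2 [50.9°–189.3°] uniform, h=25: full span → s += 25 → s = 25.0000
seg 3 [189.3°–308.2°] dwell: s stays 25.0000
seg 4 [308.2°–360°] simple-harmonic, h=-17: θ=325.7° here. β=17.5, B=51.8. -17/2·(1 − cos(π·0.3378)) = -4.3546 → s = 20.6454

20.6454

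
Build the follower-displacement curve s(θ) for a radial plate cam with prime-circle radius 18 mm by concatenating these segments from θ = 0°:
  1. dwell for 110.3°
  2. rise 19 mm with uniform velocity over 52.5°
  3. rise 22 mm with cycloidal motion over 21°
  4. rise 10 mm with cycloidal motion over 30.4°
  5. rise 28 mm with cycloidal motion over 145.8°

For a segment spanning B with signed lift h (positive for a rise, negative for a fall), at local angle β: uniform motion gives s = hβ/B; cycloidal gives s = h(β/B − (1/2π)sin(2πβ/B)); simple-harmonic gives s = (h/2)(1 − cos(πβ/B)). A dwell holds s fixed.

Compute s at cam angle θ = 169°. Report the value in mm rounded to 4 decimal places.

seg 1 [0°–110.3°] dwell: s stays 0.0000
seg 2 [110.3°–162.8°] uniform, h=19: full span → s += 19 → s = 19.0000
seg 3 [162.8°–183.8°] cycloidal, h=22: θ=169° here. β=6.2, B=21. 22·(0.2952 − sin(2π·0.2952)/(2π)) = 3.1343 → s = 22.1343

22.1343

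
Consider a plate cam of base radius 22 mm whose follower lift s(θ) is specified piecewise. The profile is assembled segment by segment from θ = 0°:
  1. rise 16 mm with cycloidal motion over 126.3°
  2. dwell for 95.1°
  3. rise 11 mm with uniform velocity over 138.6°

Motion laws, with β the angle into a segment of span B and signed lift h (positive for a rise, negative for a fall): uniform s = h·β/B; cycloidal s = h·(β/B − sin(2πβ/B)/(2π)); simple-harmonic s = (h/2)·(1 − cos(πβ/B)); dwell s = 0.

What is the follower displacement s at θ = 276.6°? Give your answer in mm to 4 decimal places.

seg 1 [0°–126.3°] cycloidal, h=16: full span → s += 16 → s = 16.0000
seg 2 [126.3°–221.4°] dwell: s stays 16.0000
seg 3 [221.4°–360°] uniform, h=11: θ=276.6° here. β=55.2, B=138.6. 11·55.2/138.6 = 4.3810 → s = 20.3810

20.3810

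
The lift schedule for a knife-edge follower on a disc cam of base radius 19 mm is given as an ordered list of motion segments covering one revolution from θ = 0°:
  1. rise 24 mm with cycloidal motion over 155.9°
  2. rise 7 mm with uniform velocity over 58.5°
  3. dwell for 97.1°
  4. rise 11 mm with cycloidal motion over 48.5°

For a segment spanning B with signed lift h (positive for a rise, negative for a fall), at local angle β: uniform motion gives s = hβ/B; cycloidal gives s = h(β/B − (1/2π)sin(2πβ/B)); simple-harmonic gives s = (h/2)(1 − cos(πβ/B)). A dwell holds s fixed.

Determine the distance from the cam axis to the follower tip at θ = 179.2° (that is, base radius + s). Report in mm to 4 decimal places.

seg 1 [0°–155.9°] cycloidal, h=24: full span → s += 24 → s = 24.0000
seg 2 [155.9°–214.4°] uniform, h=7: θ=179.2° here. β=23.3, B=58.5. 7·23.3/58.5 = 2.7880 → s = 26.7880
radial distance = base radius + s = 19 + 26.7880 = 45.7880

45.7880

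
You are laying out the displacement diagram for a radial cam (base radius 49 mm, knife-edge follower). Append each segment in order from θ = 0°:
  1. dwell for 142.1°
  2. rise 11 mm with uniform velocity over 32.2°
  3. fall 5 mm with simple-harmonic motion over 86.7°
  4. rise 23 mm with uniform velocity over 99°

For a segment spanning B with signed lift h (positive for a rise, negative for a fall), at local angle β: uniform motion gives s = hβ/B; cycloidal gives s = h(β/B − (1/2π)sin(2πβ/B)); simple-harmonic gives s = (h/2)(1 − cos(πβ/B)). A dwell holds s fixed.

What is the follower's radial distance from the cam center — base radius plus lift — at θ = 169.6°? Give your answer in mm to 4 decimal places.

seg 1 [0°–142.1°] dwell: s stays 0.0000
seg 2 [142.1°–174.3°] uniform, h=11: θ=169.6° here. β=27.5, B=32.2. 11·27.5/32.2 = 9.3944 → s = 9.3944
radial distance = base radius + s = 49 + 9.3944 = 58.3944

58.3944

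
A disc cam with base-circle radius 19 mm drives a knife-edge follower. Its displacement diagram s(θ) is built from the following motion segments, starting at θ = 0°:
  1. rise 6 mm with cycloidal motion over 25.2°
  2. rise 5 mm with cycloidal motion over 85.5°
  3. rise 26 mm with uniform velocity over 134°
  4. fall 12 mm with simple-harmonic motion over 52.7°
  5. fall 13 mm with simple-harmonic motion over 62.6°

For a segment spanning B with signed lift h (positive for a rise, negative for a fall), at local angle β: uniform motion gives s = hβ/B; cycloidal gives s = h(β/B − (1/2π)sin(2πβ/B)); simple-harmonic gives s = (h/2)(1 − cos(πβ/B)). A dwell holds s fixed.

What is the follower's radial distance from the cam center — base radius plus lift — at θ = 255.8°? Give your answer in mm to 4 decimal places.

seg 1 [0°–25.2°] cycloidal, h=6: full span → s += 6 → s = 6.0000
seg 2 [25.2°–110.7°] cycloidal, h=5: full span → s += 5 → s = 11.0000
seg 3 [110.7°–244.7°] uniform, h=26: full span → s += 26 → s = 37.0000
seg 4 [244.7°–297.4°] simple-harmonic, h=-12: θ=255.8° here. β=11.1, B=52.7. -12/2·(1 − cos(π·0.2106)) = -1.2663 → s = 35.7337
radial distance = base radius + s = 19 + 35.7337 = 54.7337

54.7337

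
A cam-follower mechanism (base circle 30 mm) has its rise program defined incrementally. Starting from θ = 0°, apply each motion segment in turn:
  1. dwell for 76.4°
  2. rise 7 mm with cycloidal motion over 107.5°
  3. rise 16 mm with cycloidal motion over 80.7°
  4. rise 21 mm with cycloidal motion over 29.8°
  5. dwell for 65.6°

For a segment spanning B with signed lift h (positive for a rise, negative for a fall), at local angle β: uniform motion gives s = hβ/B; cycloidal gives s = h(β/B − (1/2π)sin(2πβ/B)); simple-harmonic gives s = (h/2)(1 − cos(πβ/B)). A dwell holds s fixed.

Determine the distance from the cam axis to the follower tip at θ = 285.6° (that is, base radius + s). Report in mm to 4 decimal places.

seg 1 [0°–76.4°] dwell: s stays 0.0000
seg 2 [76.4°–183.9°] cycloidal, h=7: full span → s += 7 → s = 7.0000
seg 3 [183.9°–264.6°] cycloidal, h=16: full span → s += 16 → s = 23.0000
seg 4 [264.6°–294.4°] cycloidal, h=21: θ=285.6° here. β=21, B=29.8. 21·(0.7047 − sin(2π·0.7047)/(2π)) = 18.0064 → s = 41.0064
radial distance = base radius + s = 30 + 41.0064 = 71.0064

71.0064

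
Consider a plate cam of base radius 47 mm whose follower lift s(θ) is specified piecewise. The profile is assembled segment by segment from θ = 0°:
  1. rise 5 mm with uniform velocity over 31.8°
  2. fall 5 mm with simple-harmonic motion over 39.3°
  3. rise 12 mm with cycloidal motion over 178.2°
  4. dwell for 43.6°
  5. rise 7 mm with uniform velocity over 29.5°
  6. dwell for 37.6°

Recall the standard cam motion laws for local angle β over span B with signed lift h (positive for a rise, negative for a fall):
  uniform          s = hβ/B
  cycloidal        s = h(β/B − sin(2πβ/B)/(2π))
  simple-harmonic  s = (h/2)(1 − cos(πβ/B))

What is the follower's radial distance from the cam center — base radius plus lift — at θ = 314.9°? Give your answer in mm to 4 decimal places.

seg 1 [0°–31.8°] uniform, h=5: full span → s += 5 → s = 5.0000
seg 2 [31.8°–71.1°] simple-harmonic, h=-5: full span → s += -5 → s = 0.0000
seg 3 [71.1°–249.3°] cycloidal, h=12: full span → s += 12 → s = 12.0000
seg 4 [249.3°–292.9°] dwell: s stays 12.0000
seg 5 [292.9°–322.4°] uniform, h=7: θ=314.9° here. β=22, B=29.5. 7·22/29.5 = 5.2203 → s = 17.2203
radial distance = base radius + s = 47 + 17.2203 = 64.2203

64.2203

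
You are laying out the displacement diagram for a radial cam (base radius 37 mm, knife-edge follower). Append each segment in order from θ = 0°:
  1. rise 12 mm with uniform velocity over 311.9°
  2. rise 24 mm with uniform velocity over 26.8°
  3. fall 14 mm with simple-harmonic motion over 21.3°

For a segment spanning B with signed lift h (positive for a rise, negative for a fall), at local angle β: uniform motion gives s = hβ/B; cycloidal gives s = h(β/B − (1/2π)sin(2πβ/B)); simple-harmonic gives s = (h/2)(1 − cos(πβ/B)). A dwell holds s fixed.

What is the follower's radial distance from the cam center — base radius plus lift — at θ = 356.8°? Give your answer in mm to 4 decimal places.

seg 1 [0°–311.9°] uniform, h=12: full span → s += 12 → s = 12.0000
seg 2 [311.9°–338.7°] uniform, h=24: full span → s += 24 → s = 36.0000
seg 3 [338.7°–360°] simple-harmonic, h=-14: θ=356.8° here. β=18.1, B=21.3. -14/2·(1 − cos(π·0.8498)) = -13.2347 → s = 22.7653
radial distance = base radius + s = 37 + 22.7653 = 59.7653

59.7653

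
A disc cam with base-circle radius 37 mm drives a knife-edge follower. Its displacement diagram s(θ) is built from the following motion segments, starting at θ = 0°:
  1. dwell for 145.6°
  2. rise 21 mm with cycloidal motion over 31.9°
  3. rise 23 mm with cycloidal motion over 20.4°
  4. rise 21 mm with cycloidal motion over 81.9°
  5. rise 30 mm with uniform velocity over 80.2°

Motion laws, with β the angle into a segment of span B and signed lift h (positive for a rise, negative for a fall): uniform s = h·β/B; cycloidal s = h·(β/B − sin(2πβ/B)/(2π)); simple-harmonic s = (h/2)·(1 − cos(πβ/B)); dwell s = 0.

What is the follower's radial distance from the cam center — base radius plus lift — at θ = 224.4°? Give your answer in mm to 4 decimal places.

seg 1 [0°–145.6°] dwell: s stays 0.0000
seg 2 [145.6°–177.5°] cycloidal, h=21: full span → s += 21 → s = 21.0000
seg 3 [177.5°–197.9°] cycloidal, h=23: full span → s += 23 → s = 44.0000
seg 4 [197.9°–279.8°] cycloidal, h=21: θ=224.4° here. β=26.5, B=81.9. 21·(0.3236 − sin(2π·0.3236)/(2π)) = 3.8033 → s = 47.8033
radial distance = base radius + s = 37 + 47.8033 = 84.8033

84.8033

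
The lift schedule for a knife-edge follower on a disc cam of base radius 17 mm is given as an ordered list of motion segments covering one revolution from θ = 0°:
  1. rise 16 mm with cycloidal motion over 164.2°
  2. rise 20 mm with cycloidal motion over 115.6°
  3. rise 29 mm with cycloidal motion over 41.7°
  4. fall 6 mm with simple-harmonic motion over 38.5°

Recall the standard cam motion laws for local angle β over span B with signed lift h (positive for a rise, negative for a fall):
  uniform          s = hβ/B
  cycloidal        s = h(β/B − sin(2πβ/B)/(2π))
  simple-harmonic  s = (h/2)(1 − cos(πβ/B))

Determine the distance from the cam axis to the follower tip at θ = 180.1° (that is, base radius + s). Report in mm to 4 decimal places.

seg 1 [0°–164.2°] cycloidal, h=16: full span → s += 16 → s = 16.0000
seg 2 [164.2°–279.8°] cycloidal, h=20: θ=180.1° here. β=15.9, B=115.6. 20·(0.1375 − sin(2π·0.1375)/(2π)) = 0.3299 → s = 16.3299
radial distance = base radius + s = 17 + 16.3299 = 33.3299

33.3299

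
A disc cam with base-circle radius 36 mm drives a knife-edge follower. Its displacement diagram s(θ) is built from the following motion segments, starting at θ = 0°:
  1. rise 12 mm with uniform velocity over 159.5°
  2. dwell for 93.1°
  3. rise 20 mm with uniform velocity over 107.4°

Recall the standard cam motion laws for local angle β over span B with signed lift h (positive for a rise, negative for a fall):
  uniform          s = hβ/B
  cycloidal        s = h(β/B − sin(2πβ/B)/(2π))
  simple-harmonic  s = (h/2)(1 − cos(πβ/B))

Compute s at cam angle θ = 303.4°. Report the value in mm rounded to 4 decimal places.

seg 1 [0°–159.5°] uniform, h=12: full span → s += 12 → s = 12.0000
seg 2 [159.5°–252.6°] dwell: s stays 12.0000
seg 3 [252.6°–360°] uniform, h=20: θ=303.4° here. β=50.8, B=107.4. 20·50.8/107.4 = 9.4600 → s = 21.4600

21.4600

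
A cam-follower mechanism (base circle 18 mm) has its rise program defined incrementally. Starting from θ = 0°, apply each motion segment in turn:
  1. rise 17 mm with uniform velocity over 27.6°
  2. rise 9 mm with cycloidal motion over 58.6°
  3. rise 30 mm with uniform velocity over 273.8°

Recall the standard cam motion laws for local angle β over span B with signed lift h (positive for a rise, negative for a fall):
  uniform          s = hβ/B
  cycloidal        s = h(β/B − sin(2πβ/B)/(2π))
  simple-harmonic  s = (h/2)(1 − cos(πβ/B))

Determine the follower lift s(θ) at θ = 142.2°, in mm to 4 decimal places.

seg 1 [0°–27.6°] uniform, h=17: full span → s += 17 → s = 17.0000
seg 2 [27.6°–86.2°] cycloidal, h=9: full span → s += 9 → s = 26.0000
seg 3 [86.2°–360°] uniform, h=30: θ=142.2° here. β=56, B=273.8. 30·56/273.8 = 6.1359 → s = 32.1359

32.1359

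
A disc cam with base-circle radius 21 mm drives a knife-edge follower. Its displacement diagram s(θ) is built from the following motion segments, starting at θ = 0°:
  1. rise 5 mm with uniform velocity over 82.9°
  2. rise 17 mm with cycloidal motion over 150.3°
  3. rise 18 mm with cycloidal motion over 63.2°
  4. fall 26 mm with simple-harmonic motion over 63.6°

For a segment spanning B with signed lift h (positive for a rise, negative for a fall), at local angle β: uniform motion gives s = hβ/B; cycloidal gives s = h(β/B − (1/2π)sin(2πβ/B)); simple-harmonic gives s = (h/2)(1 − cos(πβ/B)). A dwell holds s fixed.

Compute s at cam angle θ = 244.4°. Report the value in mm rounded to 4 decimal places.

seg 1 [0°–82.9°] uniform, h=5: full span → s += 5 → s = 5.0000
seg 2 [82.9°–233.2°] cycloidal, h=17: full span → s += 17 → s = 22.0000
seg 3 [233.2°–296.4°] cycloidal, h=18: θ=244.4° here. β=11.2, B=63.2. 18·(0.1772 − sin(2π·0.1772)/(2π)) = 0.6195 → s = 22.6195

22.6195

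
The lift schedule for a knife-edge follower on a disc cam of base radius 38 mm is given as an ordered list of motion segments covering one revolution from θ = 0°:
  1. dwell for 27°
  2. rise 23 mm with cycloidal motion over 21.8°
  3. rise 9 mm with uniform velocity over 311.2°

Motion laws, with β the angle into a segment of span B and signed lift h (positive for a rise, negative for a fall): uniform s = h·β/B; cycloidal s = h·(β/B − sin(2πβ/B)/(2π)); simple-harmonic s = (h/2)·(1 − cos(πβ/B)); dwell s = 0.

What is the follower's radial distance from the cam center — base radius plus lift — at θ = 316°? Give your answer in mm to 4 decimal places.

seg 1 [0°–27°] dwell: s stays 0.0000
seg 2 [27°–48.8°] cycloidal, h=23: full span → s += 23 → s = 23.0000
seg 3 [48.8°–360°] uniform, h=9: θ=316° here. β=267.2, B=311.2. 9·267.2/311.2 = 7.7275 → s = 30.7275
radial distance = base radius + s = 38 + 30.7275 = 68.7275

68.7275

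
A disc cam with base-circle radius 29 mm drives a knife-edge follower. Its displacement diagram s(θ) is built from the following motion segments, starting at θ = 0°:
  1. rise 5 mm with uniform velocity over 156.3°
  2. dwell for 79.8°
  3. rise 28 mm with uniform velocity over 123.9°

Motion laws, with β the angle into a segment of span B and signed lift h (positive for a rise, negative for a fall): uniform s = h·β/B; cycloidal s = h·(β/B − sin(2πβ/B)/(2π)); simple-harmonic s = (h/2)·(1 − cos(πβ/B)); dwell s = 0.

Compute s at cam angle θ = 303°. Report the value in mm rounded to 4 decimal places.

seg 1 [0°–156.3°] uniform, h=5: full span → s += 5 → s = 5.0000
seg 2 [156.3°–236.1°] dwell: s stays 5.0000
seg 3 [236.1°–360°] uniform, h=28: θ=303° here. β=66.9, B=123.9. 28·66.9/123.9 = 15.1186 → s = 20.1186

20.1186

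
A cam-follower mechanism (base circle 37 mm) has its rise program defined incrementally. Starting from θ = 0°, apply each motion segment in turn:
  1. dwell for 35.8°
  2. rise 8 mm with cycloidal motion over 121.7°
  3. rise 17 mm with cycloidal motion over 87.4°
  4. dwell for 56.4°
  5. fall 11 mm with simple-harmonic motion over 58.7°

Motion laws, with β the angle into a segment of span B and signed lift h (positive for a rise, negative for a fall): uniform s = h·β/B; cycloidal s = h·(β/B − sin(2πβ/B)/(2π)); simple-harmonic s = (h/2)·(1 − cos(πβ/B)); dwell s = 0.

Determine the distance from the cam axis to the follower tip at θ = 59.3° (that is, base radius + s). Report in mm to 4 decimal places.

seg 1 [0°–35.8°] dwell: s stays 0.0000
seg 2 [35.8°–157.5°] cycloidal, h=8: θ=59.3° here. β=23.5, B=121.7. 8·(0.1931 − sin(2π·0.1931)/(2π)) = 0.3521 → s = 0.3521
radial distance = base radius + s = 37 + 0.3521 = 37.3521

37.3521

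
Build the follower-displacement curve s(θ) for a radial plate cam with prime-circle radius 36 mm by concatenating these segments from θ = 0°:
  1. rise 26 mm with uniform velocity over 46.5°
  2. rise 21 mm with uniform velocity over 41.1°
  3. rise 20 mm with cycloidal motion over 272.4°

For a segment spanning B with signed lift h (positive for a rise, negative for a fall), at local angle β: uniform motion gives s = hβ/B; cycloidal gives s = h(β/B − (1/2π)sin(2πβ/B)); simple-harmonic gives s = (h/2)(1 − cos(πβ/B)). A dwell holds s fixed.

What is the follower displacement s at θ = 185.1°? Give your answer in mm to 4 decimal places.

seg 1 [0°–46.5°] uniform, h=26: full span → s += 26 → s = 26.0000
seg 2 [46.5°–87.6°] uniform, h=21: full span → s += 21 → s = 47.0000
seg 3 [87.6°–360°] cycloidal, h=20: θ=185.1° here. β=97.5, B=272.4. 20·(0.3579 − sin(2π·0.3579)/(2π)) = 4.6798 → s = 51.6798

51.6798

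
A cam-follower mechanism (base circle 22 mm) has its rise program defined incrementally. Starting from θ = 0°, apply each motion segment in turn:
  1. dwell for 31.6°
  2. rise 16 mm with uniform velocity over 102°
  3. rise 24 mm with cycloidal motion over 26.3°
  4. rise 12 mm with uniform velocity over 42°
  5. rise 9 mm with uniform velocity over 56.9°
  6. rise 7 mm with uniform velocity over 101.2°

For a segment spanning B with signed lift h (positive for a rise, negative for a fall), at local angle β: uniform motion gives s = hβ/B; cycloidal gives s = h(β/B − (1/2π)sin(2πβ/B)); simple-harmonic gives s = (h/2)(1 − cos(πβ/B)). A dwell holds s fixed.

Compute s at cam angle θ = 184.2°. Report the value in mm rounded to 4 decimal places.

seg 1 [0°–31.6°] dwell: s stays 0.0000
seg 2 [31.6°–133.6°] uniform, h=16: full span → s += 16 → s = 16.0000
seg 3 [133.6°–159.9°] cycloidal, h=24: full span → s += 24 → s = 40.0000
seg 4 [159.9°–201.9°] uniform, h=12: θ=184.2° here. β=24.3, B=42. 12·24.3/42 = 6.9429 → s = 46.9429

46.9429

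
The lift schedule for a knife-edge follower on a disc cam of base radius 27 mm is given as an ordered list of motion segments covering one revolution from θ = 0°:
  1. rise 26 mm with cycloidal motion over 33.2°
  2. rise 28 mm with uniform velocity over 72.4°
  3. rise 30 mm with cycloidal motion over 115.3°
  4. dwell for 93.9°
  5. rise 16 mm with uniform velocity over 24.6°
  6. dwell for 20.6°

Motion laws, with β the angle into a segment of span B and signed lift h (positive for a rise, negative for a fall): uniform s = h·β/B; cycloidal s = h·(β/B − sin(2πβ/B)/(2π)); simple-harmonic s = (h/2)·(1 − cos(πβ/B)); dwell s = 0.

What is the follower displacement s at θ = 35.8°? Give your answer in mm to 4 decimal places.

seg 1 [0°–33.2°] cycloidal, h=26: full span → s += 26 → s = 26.0000
seg 2 [33.2°–105.6°] uniform, h=28: θ=35.8° here. β=2.6, B=72.4. 28·2.6/72.4 = 1.0055 → s = 27.0055

27.0055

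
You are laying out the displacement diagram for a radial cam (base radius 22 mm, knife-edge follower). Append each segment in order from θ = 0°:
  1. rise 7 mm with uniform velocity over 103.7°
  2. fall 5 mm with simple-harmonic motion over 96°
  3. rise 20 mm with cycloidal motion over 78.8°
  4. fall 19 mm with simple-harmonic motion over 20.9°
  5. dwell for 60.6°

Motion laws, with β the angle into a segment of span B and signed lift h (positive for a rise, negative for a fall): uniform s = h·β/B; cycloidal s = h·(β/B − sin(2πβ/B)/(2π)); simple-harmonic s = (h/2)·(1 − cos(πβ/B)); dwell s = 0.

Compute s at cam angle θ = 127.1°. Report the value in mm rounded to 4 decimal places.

seg 1 [0°–103.7°] uniform, h=7: full span → s += 7 → s = 7.0000
seg 2 [103.7°–199.7°] simple-harmonic, h=-5: θ=127.1° here. β=23.4, B=96. -5/2·(1 − cos(π·0.2437)) = -0.6979 → s = 6.3021

6.3021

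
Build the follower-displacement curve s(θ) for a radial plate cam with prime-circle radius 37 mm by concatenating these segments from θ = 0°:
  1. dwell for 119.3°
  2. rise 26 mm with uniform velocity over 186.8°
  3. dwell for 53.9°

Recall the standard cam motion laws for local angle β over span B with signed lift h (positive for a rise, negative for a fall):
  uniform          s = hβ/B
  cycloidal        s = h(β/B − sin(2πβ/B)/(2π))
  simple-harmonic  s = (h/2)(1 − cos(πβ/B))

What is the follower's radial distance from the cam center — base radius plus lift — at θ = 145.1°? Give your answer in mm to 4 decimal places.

seg 1 [0°–119.3°] dwell: s stays 0.0000
seg 2 [119.3°–306.1°] uniform, h=26: θ=145.1° here. β=25.8, B=186.8. 26·25.8/186.8 = 3.5910 → s = 3.5910
radial distance = base radius + s = 37 + 3.5910 = 40.5910

40.5910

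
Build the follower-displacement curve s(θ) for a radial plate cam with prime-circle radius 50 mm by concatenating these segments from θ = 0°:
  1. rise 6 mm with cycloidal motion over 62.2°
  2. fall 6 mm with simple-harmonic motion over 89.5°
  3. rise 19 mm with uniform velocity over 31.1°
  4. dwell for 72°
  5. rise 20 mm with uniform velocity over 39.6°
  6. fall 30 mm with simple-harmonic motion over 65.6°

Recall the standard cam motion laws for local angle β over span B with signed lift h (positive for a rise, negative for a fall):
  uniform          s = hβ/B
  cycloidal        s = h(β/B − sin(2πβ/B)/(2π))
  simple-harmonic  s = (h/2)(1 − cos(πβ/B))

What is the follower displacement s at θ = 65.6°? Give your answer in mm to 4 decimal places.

seg 1 [0°–62.2°] cycloidal, h=6: full span → s += 6 → s = 6.0000
seg 2 [62.2°–151.7°] simple-harmonic, h=-6: θ=65.6° here. β=3.4, B=89.5. -6/2·(1 − cos(π·0.0380)) = -0.0213 → s = 5.9787

5.9787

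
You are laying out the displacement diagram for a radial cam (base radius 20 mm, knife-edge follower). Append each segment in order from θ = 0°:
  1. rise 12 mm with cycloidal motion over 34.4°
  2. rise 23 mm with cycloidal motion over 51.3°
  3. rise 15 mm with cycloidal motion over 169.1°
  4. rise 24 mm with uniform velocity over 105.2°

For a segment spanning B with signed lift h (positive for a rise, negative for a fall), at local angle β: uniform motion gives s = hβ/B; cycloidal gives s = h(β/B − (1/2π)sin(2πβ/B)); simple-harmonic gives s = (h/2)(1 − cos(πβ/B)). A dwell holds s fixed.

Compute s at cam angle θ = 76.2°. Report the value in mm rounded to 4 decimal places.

seg 1 [0°–34.4°] cycloidal, h=12: full span → s += 12 → s = 12.0000
seg 2 [34.4°–85.7°] cycloidal, h=23: θ=76.2° here. β=41.8, B=51.3. 23·(0.8148 − sin(2π·0.8148)/(2π)) = 22.1019 → s = 34.1019

34.1019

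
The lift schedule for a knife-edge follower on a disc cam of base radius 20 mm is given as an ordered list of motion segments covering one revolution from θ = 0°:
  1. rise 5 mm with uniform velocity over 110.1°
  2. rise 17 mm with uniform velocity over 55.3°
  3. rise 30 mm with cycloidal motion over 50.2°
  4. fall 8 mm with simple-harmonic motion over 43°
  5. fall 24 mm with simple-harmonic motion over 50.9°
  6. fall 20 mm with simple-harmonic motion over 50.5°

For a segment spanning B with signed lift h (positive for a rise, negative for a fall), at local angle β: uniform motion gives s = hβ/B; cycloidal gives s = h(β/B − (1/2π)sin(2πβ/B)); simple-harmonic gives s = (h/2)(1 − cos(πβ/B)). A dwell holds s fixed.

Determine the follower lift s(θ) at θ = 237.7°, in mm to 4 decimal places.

seg 1 [0°–110.1°] uniform, h=5: full span → s += 5 → s = 5.0000
seg 2 [110.1°–165.4°] uniform, h=17: full span → s += 17 → s = 22.0000
seg 3 [165.4°–215.6°] cycloidal, h=30: full span → s += 30 → s = 52.0000
seg 4 [215.6°–258.6°] simple-harmonic, h=-8: θ=237.7° here. β=22.1, B=43. -8/2·(1 − cos(π·0.5140)) = -4.1753 → s = 47.8247

47.8247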